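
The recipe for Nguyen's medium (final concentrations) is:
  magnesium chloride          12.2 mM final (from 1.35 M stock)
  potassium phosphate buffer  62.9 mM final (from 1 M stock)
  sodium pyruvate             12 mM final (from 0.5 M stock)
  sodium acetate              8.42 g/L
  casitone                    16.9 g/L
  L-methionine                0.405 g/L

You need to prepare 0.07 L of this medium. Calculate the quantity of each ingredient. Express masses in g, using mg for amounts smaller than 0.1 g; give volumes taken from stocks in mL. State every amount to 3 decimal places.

Scale factor relative to 1 L: 0.07.
magnesium chloride: dilute stock: 12.2 mM × 70 mL ÷ 1350 mM = 0.633 mL
potassium phosphate buffer: dilute stock: 62.9 mM × 70 mL ÷ 1000 mM = 4.403 mL
sodium pyruvate: C1V1 = C2V2 → 12 mM × 70 mL ÷ 500 mM = 1.680 mL
sodium acetate: 8.42 g/L × 0.07 L = 0.589 g
casitone: 16.9 g/L × 0.07 L = 1.183 g
L-methionine: 0.405 g/L × 0.07 L = 0.02835 g = 28.350 mg

magnesium chloride 0.633 mL; potassium phosphate buffer 4.403 mL; sodium pyruvate 1.680 mL; sodium acetate 0.589 g; casitone 1.183 g; L-methionine 28.350 mg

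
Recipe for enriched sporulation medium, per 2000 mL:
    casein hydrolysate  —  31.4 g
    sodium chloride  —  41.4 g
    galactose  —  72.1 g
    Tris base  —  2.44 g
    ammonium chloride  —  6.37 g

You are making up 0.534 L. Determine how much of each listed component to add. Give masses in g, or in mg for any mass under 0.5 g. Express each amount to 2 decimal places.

casein hydrolysate 8.38 g; sodium chloride 11.05 g; galactose 19.25 g; Tris base 0.65 g; ammonium chloride 1.70 g

Scale factor = 534 mL / 2000 mL = 0.267.
casein hydrolysate: 31.4 g × (534 mL / 2000 mL) = 8.38 g
sodium chloride: 41.4 g × (534 mL / 2000 mL) = 11.05 g
galactose: 72.1 g × (534 mL / 2000 mL) = 19.25 g
Tris base: 2.44 g × (534 mL / 2000 mL) = 0.65 g
ammonium chloride: 6.37 g × (534 mL / 2000 mL) = 1.70 g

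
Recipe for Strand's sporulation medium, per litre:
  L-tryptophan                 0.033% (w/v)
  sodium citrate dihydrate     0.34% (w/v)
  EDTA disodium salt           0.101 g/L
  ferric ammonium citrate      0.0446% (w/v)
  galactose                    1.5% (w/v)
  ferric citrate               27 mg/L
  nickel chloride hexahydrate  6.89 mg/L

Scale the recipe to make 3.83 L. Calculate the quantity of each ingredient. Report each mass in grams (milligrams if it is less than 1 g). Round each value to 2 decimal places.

Scale factor relative to 1 L: 3.83.
L-tryptophan: 0.033 g per 100 mL × 3830 mL ÷ 100 = 1.26 g
sodium citrate dihydrate: 0.34% w/v = 3.4 g/L → 3.4 × 3.83 L = 13.02 g
EDTA disodium salt: 0.101 g/L × 3.83 L = 0.38683 g = 386.83 mg
ferric ammonium citrate: 0.0446 g per 100 mL × 3830 mL ÷ 100 = 1.71 g
galactose: 1.5 g per 100 mL × 3830 mL ÷ 100 = 57.45 g
ferric citrate: 27 mg/L × 3.83 L = 103.41 mg
nickel chloride hexahydrate: 6.89 mg/L × 3.83 L = 26.39 mg

L-tryptophan 1.26 g; sodium citrate dihydrate 13.02 g; EDTA disodium salt 386.83 mg; ferric ammonium citrate 1.71 g; galactose 57.45 g; ferric citrate 103.41 mg; nickel chloride hexahydrate 26.39 mg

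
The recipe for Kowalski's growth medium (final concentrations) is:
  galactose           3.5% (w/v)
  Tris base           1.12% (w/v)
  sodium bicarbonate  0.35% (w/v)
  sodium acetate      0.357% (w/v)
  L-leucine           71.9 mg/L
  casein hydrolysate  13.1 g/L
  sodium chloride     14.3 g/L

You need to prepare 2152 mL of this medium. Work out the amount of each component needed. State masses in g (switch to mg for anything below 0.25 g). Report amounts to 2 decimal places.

galactose 75.32 g; Tris base 24.10 g; sodium bicarbonate 7.53 g; sodium acetate 7.68 g; L-leucine 154.73 mg; casein hydrolysate 28.19 g; sodium chloride 30.77 g

Target volume = 2152 mL = 2.152 L.
galactose: 3.5% w/v = 35 g/L → 35 × 2.152 L = 75.32 g
Tris base: 1.12% w/v = 11.2 g/L → 11.2 × 2.152 L = 24.10 g
sodium bicarbonate: 0.35 g per 100 mL × 2152 mL ÷ 100 = 7.53 g
sodium acetate: 0.357 g per 100 mL × 2152 mL ÷ 100 = 7.68 g
L-leucine: 71.9 mg/L × 2.152 L = 154.73 mg
casein hydrolysate: 13.1 g/L × 2.152 L = 28.19 g
sodium chloride: 14.3 g/L × 2.152 L = 30.77 g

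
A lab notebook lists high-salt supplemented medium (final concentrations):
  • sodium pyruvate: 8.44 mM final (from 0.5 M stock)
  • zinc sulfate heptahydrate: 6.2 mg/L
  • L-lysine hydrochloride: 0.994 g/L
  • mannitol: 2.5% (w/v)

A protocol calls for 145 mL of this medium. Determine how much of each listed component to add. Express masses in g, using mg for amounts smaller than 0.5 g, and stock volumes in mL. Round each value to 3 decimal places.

sodium pyruvate 2.448 mL; zinc sulfate heptahydrate 0.899 mg; L-lysine hydrochloride 144.130 mg; mannitol 3.625 g

Target volume = 145 mL = 0.145 L.
sodium pyruvate: V = C2·V2/C1 = 8.44 mM × 145 mL ÷ 500 mM = 2.448 mL
zinc sulfate heptahydrate: 6.2 mg/L × 0.145 L = 0.899 mg
L-lysine hydrochloride: 0.994 g/L × 0.145 L = 0.14413 g = 144.130 mg
mannitol: 2.5% w/v = 25 g/L → 25 × 0.145 L = 3.625 g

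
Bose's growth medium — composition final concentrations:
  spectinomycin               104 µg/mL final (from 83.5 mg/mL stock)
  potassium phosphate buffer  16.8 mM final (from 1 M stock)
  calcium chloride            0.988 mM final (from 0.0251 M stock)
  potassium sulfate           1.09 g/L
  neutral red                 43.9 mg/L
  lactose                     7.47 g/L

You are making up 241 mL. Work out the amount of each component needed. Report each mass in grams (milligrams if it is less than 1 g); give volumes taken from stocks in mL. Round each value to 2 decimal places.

spectinomycin 0.30 mL; potassium phosphate buffer 4.05 mL; calcium chloride 9.49 mL; potassium sulfate 262.69 mg; neutral red 10.58 mg; lactose 1.80 g

Working volume: 241 mL = 0.241 L.
spectinomycin: C1V1 = C2V2 → 104 µg/mL × 241 mL ÷ 83500 µg/mL = 0.30 mL
potassium phosphate buffer: V = C2·V2/C1 = 16.8 mM × 241 mL ÷ 1000 mM = 4.05 mL
calcium chloride: C1V1 = C2V2 → 0.988 mM × 241 mL ÷ 25.1 mM = 9.49 mL
potassium sulfate: 1.09 g/L × 0.241 L = 0.26269 g = 262.69 mg
neutral red: 43.9 mg/L × 0.241 L = 10.58 mg
lactose: 7.47 g/L × 0.241 L = 1.80 g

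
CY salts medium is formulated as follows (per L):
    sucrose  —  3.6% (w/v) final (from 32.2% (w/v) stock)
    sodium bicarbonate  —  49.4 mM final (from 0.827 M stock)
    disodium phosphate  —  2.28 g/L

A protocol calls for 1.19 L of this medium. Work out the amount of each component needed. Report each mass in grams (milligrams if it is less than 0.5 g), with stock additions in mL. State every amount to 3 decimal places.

sucrose 133.043 mL; sodium bicarbonate 71.083 mL; disodium phosphate 2.713 g

Working volume: 1.19 L.
sucrose: V = C2·V2/C1 = 3.6% ÷ 32.2% × 1190 mL = 133.043 mL
sodium bicarbonate: V = C2·V2/C1 = 49.4 mM × 1190 mL ÷ 827 mM = 71.083 mL
disodium phosphate: 2.28 g/L × 1.19 L = 2.713 g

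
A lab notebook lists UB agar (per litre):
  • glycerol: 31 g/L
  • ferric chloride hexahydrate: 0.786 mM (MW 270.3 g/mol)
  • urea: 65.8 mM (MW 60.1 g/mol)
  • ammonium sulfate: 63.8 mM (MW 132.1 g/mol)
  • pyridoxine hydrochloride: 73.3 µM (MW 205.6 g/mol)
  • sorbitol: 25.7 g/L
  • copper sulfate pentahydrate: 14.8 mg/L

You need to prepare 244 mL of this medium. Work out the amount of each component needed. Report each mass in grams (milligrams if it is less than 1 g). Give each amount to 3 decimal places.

glycerol 7.564 g; ferric chloride hexahydrate 51.839 mg; urea 964.918 mg; ammonium sulfate 2.056 g; pyridoxine hydrochloride 3.677 mg; sorbitol 6.271 g; copper sulfate pentahydrate 3.611 mg

Working volume: 244 mL = 0.244 L.
glycerol: 31 g/L × 0.244 L = 7.564 g
ferric chloride hexahydrate: 0.786 mmol/L × 270.3 mg/mmol × 0.244 L = 51.839 mg
urea: 65.8 mmol/L × 60.1 mg/mmol × 0.244 L = 964.918 mg
ammonium sulfate: 63.8 mmol/L × 132.1 g/mol × 0.244 L ÷ 1000 = 2.056 g
pyridoxine hydrochloride: 73.3 µmol/L × 205.6 g/mol × 0.244 L ÷ 1000 = 3.677 mg
sorbitol: 25.7 g/L × 0.244 L = 6.271 g
copper sulfate pentahydrate: 14.8 mg/L × 0.244 L = 3.611 mg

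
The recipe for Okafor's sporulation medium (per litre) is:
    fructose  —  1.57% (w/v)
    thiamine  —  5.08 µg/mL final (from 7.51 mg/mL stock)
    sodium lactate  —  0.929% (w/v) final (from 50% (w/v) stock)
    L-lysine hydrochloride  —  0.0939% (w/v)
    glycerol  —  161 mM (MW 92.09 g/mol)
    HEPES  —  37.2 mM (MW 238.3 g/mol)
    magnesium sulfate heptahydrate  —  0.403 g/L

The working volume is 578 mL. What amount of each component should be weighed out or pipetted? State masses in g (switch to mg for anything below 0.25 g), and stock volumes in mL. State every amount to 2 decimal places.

fructose 9.07 g; thiamine 0.39 mL; sodium lactate 10.74 mL; L-lysine hydrochloride 0.54 g; glycerol 8.57 g; HEPES 5.12 g; magnesium sulfate heptahydrate 232.93 mg

Target volume = 578 mL = 0.578 L.
fructose: 1.57 g per 100 mL × 578 mL ÷ 100 = 9.07 g
thiamine: V = C2·V2/C1 = 5.08 µg/mL × 578 mL ÷ 7510 µg/mL = 0.39 mL
sodium lactate: dilute stock: 0.929% ÷ 50% × 578 mL = 10.74 mL
L-lysine hydrochloride: 0.0939% w/v = 0.939 g/L → 0.939 × 0.578 L = 0.54 g
glycerol: 161 mmol/L × 92.09 g/mol × 0.578 L ÷ 1000 = 8.57 g
HEPES: 37.2 mmol/L × 238.3 g/mol × 0.578 L ÷ 1000 = 5.12 g
magnesium sulfate heptahydrate: 0.403 g/L × 0.578 L = 0.232934 g = 232.93 mg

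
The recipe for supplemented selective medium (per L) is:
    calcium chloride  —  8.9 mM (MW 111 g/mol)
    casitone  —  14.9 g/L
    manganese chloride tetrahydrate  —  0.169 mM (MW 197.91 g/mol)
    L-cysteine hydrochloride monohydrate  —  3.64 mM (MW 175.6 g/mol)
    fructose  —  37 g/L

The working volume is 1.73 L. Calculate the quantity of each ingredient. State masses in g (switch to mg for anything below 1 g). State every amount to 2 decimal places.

calcium chloride 1.71 g; casitone 25.78 g; manganese chloride tetrahydrate 57.86 mg; L-cysteine hydrochloride monohydrate 1.11 g; fructose 64.01 g

Working volume: 1.73 L.
calcium chloride: 8.9 mmol/L × 111 g/mol × 1.73 L ÷ 1000 = 1.71 g
casitone: 14.9 g/L × 1.73 L = 25.78 g
manganese chloride tetrahydrate: 0.169 mmol/L × 197.91 mg/mmol × 1.73 L = 57.86 mg
L-cysteine hydrochloride monohydrate: 3.64 mmol/L × 175.6 g/mol × 1.73 L ÷ 1000 = 1.11 g
fructose: 37 g/L × 1.73 L = 64.01 g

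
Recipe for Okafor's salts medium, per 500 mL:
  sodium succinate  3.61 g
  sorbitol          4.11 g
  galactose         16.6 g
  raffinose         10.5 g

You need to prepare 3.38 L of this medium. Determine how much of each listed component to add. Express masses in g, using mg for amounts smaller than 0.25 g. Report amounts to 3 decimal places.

Scale factor = 3380 mL / 500 mL = 6.76.
sodium succinate: 3.61 g × (3380 mL / 500 mL) = 24.404 g
sorbitol: 4.11 g × (3380 mL / 500 mL) = 27.784 g
galactose: 16.6 g × (3380 mL / 500 mL) = 112.216 g
raffinose: 10.5 g × (3380 mL / 500 mL) = 70.980 g

sodium succinate 24.404 g; sorbitol 27.784 g; galactose 112.216 g; raffinose 70.980 g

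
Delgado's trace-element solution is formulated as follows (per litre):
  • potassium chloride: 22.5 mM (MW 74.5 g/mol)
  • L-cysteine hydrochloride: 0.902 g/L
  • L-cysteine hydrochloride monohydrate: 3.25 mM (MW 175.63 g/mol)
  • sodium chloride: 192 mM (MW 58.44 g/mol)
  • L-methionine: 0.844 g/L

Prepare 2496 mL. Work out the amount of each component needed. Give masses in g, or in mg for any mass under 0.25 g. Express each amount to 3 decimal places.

potassium chloride 4.184 g; L-cysteine hydrochloride 2.251 g; L-cysteine hydrochloride monohydrate 1.425 g; sodium chloride 28.006 g; L-methionine 2.107 g

Working volume: 2496 mL = 2.496 L.
potassium chloride: 22.5 mmol/L × 74.5 g/mol × 2.496 L ÷ 1000 = 4.184 g
L-cysteine hydrochloride: 0.902 g/L × 2.496 L = 2.251 g
L-cysteine hydrochloride monohydrate: 3.25 mmol/L × 175.63 g/mol × 2.496 L ÷ 1000 = 1.425 g
sodium chloride: 192 mmol/L × 58.44 g/mol × 2.496 L ÷ 1000 = 28.006 g
L-methionine: 0.844 g/L × 2.496 L = 2.107 g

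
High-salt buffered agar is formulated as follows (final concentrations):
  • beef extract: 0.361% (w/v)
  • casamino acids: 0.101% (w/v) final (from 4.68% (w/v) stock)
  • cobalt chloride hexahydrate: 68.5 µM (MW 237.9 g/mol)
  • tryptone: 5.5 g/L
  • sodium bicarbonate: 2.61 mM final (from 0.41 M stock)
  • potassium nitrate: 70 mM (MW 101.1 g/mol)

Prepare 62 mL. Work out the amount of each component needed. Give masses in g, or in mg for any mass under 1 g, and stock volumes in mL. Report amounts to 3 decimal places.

beef extract 223.820 mg; casamino acids 1.338 mL; cobalt chloride hexahydrate 1.010 mg; tryptone 341.000 mg; sodium bicarbonate 0.395 mL; potassium nitrate 438.774 mg

Scale factor relative to 1 L: 0.062.
beef extract: 0.361 g per 100 mL × 62 mL ÷ 100 = 0.22382 g = 223.820 mg
casamino acids: dilute stock: 0.101% ÷ 4.68% × 62 mL = 1.338 mL
cobalt chloride hexahydrate: 68.5 µmol/L × 237.9 g/mol × 0.062 L ÷ 1000 = 1.010 mg
tryptone: 5.5 g/L × 0.062 L = 0.341 g = 341.000 mg
sodium bicarbonate: dilute stock: 2.61 mM × 62 mL ÷ 410 mM = 0.395 mL
potassium nitrate: 70 mmol/L × 101.1 mg/mmol × 0.062 L = 438.774 mg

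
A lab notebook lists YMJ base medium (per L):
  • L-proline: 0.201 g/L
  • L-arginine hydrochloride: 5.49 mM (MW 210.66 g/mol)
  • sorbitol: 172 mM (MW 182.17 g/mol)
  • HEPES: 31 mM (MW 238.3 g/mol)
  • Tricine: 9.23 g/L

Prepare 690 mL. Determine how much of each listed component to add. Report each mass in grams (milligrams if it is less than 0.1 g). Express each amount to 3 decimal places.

L-proline 0.139 g; L-arginine hydrochloride 0.798 g; sorbitol 21.620 g; HEPES 5.097 g; Tricine 6.369 g

Target volume = 690 mL = 0.69 L.
L-proline: 0.201 g/L × 0.69 L = 0.139 g
L-arginine hydrochloride: 5.49 mmol/L × 210.66 g/mol × 0.69 L ÷ 1000 = 0.798 g
sorbitol: 172 mmol/L × 182.17 g/mol × 0.69 L ÷ 1000 = 21.620 g
HEPES: 31 mmol/L × 238.3 g/mol × 0.69 L ÷ 1000 = 5.097 g
Tricine: 9.23 g/L × 0.69 L = 6.369 g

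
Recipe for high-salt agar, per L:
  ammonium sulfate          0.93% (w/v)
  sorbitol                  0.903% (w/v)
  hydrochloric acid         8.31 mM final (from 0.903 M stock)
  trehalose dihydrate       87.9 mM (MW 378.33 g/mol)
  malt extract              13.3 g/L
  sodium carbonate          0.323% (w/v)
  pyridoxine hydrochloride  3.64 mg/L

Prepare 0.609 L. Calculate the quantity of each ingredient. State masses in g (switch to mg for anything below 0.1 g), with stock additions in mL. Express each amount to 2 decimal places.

Working volume: 0.609 L.
ammonium sulfate: 0.93 g per 100 mL × 609 mL ÷ 100 = 5.66 g
sorbitol: 0.903 g per 100 mL × 609 mL ÷ 100 = 5.50 g
hydrochloric acid: C1V1 = C2V2 → 8.31 mM × 609 mL ÷ 903 mM = 5.60 mL
trehalose dihydrate: 87.9 mmol/L × 378.33 g/mol × 0.609 L ÷ 1000 = 20.25 g
malt extract: 13.3 g/L × 0.609 L = 8.10 g
sodium carbonate: 0.323 g per 100 mL × 609 mL ÷ 100 = 1.97 g
pyridoxine hydrochloride: 3.64 mg/L × 0.609 L = 2.22 mg

ammonium sulfate 5.66 g; sorbitol 5.50 g; hydrochloric acid 5.60 mL; trehalose dihydrate 20.25 g; malt extract 8.10 g; sodium carbonate 1.97 g; pyridoxine hydrochloride 2.22 mg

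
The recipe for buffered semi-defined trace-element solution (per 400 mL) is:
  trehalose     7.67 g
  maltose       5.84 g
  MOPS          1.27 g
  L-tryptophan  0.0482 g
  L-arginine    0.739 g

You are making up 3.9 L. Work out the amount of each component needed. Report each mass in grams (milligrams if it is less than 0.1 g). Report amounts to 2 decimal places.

Ratio of target to recipe volume: 3900 / 400 = 9.75.
trehalose: 7.67 g × (3900 mL / 400 mL) = 74.78 g
maltose: 5.84 g × (3900 mL / 400 mL) = 56.94 g
MOPS: 1.27 g × (3900 mL / 400 mL) = 12.38 g
L-tryptophan: 0.0482 g × (3900 mL / 400 mL) = 0.47 g
L-arginine: 0.739 g × (3900 mL / 400 mL) = 7.21 g

trehalose 74.78 g; maltose 56.94 g; MOPS 12.38 g; L-tryptophan 0.47 g; L-arginine 7.21 g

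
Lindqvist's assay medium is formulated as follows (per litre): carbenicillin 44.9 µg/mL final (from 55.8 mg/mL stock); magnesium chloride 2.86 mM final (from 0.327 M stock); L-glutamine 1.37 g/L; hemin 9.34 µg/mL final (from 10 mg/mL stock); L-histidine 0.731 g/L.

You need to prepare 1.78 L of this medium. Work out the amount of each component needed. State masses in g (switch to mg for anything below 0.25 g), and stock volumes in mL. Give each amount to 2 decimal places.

carbenicillin 1.43 mL; magnesium chloride 15.57 mL; L-glutamine 2.44 g; hemin 1.66 mL; L-histidine 1.30 g

Scale factor relative to 1 L: 1.78.
carbenicillin: C1V1 = C2V2 → 44.9 µg/mL × 1780 mL ÷ 55800 µg/mL = 1.43 mL
magnesium chloride: V = C2·V2/C1 = 2.86 mM × 1780 mL ÷ 327 mM = 15.57 mL
L-glutamine: 1.37 g/L × 1.78 L = 2.44 g
hemin: dilute stock: 9.34 µg/mL × 1780 mL ÷ 10000 µg/mL = 1.66 mL
L-histidine: 0.731 g/L × 1.78 L = 1.30 g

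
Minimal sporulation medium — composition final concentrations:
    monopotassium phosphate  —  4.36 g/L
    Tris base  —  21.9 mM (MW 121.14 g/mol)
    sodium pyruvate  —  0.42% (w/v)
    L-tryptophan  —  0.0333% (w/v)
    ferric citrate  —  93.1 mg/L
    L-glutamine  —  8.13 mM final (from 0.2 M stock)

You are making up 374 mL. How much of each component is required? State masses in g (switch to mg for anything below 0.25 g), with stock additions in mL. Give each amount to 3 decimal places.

Scale factor relative to 1 L: 0.374.
monopotassium phosphate: 4.36 g/L × 0.374 L = 1.631 g
Tris base: 21.9 mmol/L × 121.14 g/mol × 0.374 L ÷ 1000 = 0.992 g
sodium pyruvate: 0.42 g per 100 mL × 374 mL ÷ 100 = 1.571 g
L-tryptophan: 0.0333 g per 100 mL × 374 mL ÷ 100 = 0.124542 g = 124.542 mg
ferric citrate: 93.1 mg/L × 0.374 L = 34.819 mg
L-glutamine: V = C2·V2/C1 = 8.13 mM × 374 mL ÷ 200 mM = 15.203 mL

monopotassium phosphate 1.631 g; Tris base 0.992 g; sodium pyruvate 1.571 g; L-tryptophan 124.542 mg; ferric citrate 34.819 mg; L-glutamine 15.203 mL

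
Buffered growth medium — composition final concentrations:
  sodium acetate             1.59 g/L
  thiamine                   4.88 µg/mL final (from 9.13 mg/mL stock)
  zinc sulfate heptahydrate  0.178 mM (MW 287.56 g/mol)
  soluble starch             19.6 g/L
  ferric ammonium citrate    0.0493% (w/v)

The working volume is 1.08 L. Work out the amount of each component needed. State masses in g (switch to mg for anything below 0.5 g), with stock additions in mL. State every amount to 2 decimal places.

sodium acetate 1.72 g; thiamine 0.58 mL; zinc sulfate heptahydrate 55.28 mg; soluble starch 21.17 g; ferric ammonium citrate 0.53 g

Working volume: 1.08 L.
sodium acetate: 1.59 g/L × 1.08 L = 1.72 g
thiamine: C1V1 = C2V2 → 4.88 µg/mL × 1080 mL ÷ 9130 µg/mL = 0.58 mL
zinc sulfate heptahydrate: 0.178 mmol/L × 287.56 mg/mmol × 1.08 L = 55.28 mg
soluble starch: 19.6 g/L × 1.08 L = 21.17 g
ferric ammonium citrate: 0.0493% w/v = 0.493 g/L → 0.493 × 1.08 L = 0.53 g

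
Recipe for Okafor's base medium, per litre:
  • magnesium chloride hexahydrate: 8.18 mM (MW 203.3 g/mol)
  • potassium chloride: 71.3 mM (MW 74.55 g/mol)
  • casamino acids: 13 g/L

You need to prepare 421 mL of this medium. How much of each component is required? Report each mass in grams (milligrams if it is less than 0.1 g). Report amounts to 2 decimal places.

Scale factor relative to 1 L: 0.421.
magnesium chloride hexahydrate: 8.18 mmol/L × 203.3 g/mol × 0.421 L ÷ 1000 = 0.70 g
potassium chloride: 71.3 mmol/L × 74.55 g/mol × 0.421 L ÷ 1000 = 2.24 g
casamino acids: 13 g/L × 0.421 L = 5.47 g

magnesium chloride hexahydrate 0.70 g; potassium chloride 2.24 g; casamino acids 5.47 g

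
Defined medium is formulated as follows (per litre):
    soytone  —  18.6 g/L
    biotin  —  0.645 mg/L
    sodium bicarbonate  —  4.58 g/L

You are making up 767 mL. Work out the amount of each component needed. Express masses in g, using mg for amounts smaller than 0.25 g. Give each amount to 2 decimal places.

Target volume = 767 mL = 0.767 L.
soytone: 18.6 g/L × 0.767 L = 14.27 g
biotin: 0.645 mg/L × 0.767 L = 0.49 mg
sodium bicarbonate: 4.58 g/L × 0.767 L = 3.51 g

soytone 14.27 g; biotin 0.49 mg; sodium bicarbonate 3.51 g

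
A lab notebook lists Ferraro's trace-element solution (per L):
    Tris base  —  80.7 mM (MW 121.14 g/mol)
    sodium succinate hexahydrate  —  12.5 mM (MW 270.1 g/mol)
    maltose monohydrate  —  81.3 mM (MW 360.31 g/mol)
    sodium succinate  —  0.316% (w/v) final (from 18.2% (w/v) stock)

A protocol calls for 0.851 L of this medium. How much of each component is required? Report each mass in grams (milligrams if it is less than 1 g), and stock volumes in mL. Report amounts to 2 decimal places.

Tris base 8.32 g; sodium succinate hexahydrate 2.87 g; maltose monohydrate 24.93 g; sodium succinate 14.78 mL

Working volume: 0.851 L.
Tris base: 80.7 mmol/L × 121.14 g/mol × 0.851 L ÷ 1000 = 8.32 g
sodium succinate hexahydrate: 12.5 mmol/L × 270.1 g/mol × 0.851 L ÷ 1000 = 2.87 g
maltose monohydrate: 81.3 mmol/L × 360.31 g/mol × 0.851 L ÷ 1000 = 24.93 g
sodium succinate: C1V1 = C2V2 → 0.316% ÷ 18.2% × 851 mL = 14.78 mL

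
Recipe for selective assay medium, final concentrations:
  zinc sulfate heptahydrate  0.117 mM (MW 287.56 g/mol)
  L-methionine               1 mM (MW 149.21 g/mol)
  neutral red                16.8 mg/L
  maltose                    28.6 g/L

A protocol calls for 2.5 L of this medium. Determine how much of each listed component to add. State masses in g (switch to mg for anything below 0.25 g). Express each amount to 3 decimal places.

Working volume: 2.5 L.
zinc sulfate heptahydrate: 0.117 mmol/L × 287.56 mg/mmol × 2.5 L = 84.111 mg
L-methionine: 1 mmol/L × 149.21 g/mol × 2.5 L ÷ 1000 = 0.373 g
neutral red: 16.8 mg/L × 2.5 L = 42.000 mg
maltose: 28.6 g/L × 2.5 L = 71.500 g

zinc sulfate heptahydrate 84.111 mg; L-methionine 0.373 g; neutral red 42.000 mg; maltose 71.500 g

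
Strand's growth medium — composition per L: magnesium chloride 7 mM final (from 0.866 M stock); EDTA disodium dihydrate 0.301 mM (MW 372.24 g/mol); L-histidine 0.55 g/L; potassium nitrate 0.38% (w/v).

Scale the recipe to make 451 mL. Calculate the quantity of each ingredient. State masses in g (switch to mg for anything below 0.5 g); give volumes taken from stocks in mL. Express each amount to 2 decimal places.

Scale factor relative to 1 L: 0.451.
magnesium chloride: C1V1 = C2V2 → 7 mM × 451 mL ÷ 866 mM = 3.65 mL
EDTA disodium dihydrate: 0.301 mmol/L × 372.24 mg/mmol × 0.451 L = 50.53 mg
L-histidine: 0.55 g/L × 0.451 L = 0.24805 g = 248.05 mg
potassium nitrate: 0.38 g per 100 mL × 451 mL ÷ 100 = 1.71 g

magnesium chloride 3.65 mL; EDTA disodium dihydrate 50.53 mg; L-histidine 248.05 mg; potassium nitrate 1.71 g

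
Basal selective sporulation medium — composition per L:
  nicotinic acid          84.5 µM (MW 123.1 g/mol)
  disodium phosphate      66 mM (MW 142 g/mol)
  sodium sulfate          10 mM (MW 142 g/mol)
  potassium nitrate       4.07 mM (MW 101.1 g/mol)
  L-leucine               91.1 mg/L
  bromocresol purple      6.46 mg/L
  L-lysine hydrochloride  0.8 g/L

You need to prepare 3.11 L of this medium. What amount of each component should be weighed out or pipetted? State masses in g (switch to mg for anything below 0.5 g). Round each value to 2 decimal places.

Scale factor relative to 1 L: 3.11.
nicotinic acid: 84.5 µmol/L × 123.1 g/mol × 3.11 L ÷ 1000 = 32.35 mg
disodium phosphate: 66 mmol/L × 142 g/mol × 3.11 L ÷ 1000 = 29.15 g
sodium sulfate: 10 mmol/L × 142 g/mol × 3.11 L ÷ 1000 = 4.42 g
potassium nitrate: 4.07 mmol/L × 101.1 g/mol × 3.11 L ÷ 1000 = 1.28 g
L-leucine: 91.1 mg/L × 3.11 L = 283.32 mg
bromocresol purple: 6.46 mg/L × 3.11 L = 20.09 mg
L-lysine hydrochloride: 0.8 g/L × 3.11 L = 2.49 g

nicotinic acid 32.35 mg; disodium phosphate 29.15 g; sodium sulfate 4.42 g; potassium nitrate 1.28 g; L-leucine 283.32 mg; bromocresol purple 20.09 mg; L-lysine hydrochloride 2.49 g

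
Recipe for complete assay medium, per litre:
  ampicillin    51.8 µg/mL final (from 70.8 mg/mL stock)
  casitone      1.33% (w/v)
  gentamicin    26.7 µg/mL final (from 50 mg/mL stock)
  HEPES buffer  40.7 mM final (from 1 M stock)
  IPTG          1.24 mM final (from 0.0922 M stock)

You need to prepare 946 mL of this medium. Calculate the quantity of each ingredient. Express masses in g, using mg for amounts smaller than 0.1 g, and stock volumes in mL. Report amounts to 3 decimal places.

Scale factor relative to 1 L: 0.946.
ampicillin: dilute stock: 51.8 µg/mL × 946 mL ÷ 70800 µg/mL = 0.692 mL
casitone: 1.33% w/v = 13.3 g/L → 13.3 × 0.946 L = 12.582 g
gentamicin: C1V1 = C2V2 → 26.7 µg/mL × 946 mL ÷ 50000 µg/mL = 0.505 mL
HEPES buffer: dilute stock: 40.7 mM × 946 mL ÷ 1000 mM = 38.502 mL
IPTG: V = C2·V2/C1 = 1.24 mM × 946 mL ÷ 92.2 mM = 12.723 mL

ampicillin 0.692 mL; casitone 12.582 g; gentamicin 0.505 mL; HEPES buffer 38.502 mL; IPTG 12.723 mL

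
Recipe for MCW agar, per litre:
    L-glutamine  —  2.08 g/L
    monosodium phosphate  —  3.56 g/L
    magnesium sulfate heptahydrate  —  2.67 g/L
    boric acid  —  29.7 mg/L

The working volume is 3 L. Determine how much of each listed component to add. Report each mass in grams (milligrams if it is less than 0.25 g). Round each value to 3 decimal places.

Scale factor relative to 1 L: 3.
L-glutamine: 2.08 g/L × 3 L = 6.240 g
monosodium phosphate: 3.56 g/L × 3 L = 10.680 g
magnesium sulfate heptahydrate: 2.67 g/L × 3 L = 8.010 g
boric acid: 29.7 mg/L × 3 L = 89.100 mg

L-glutamine 6.240 g; monosodium phosphate 10.680 g; magnesium sulfate heptahydrate 8.010 g; boric acid 89.100 mg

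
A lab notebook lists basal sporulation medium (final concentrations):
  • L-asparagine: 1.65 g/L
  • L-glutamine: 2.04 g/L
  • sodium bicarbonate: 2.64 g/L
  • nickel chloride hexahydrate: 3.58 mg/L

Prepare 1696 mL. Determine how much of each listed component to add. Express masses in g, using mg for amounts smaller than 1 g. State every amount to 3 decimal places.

Target volume = 1696 mL = 1.696 L.
L-asparagine: 1.65 g/L × 1.696 L = 2.798 g
L-glutamine: 2.04 g/L × 1.696 L = 3.460 g
sodium bicarbonate: 2.64 g/L × 1.696 L = 4.477 g
nickel chloride hexahydrate: 3.58 mg/L × 1.696 L = 6.072 mg

L-asparagine 2.798 g; L-glutamine 3.460 g; sodium bicarbonate 4.477 g; nickel chloride hexahydrate 6.072 mg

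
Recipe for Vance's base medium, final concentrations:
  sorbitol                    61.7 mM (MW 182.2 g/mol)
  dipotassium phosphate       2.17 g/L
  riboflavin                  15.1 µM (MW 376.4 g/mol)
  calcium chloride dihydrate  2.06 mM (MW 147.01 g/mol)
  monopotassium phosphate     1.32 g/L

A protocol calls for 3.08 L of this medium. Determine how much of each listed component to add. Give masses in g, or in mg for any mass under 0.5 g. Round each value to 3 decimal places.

Working volume: 3.08 L.
sorbitol: 61.7 mmol/L × 182.2 g/mol × 3.08 L ÷ 1000 = 34.625 g
dipotassium phosphate: 2.17 g/L × 3.08 L = 6.684 g
riboflavin: 15.1 µmol/L × 376.4 g/mol × 3.08 L ÷ 1000 = 17.506 mg
calcium chloride dihydrate: 2.06 mmol/L × 147.01 g/mol × 3.08 L ÷ 1000 = 0.933 g
monopotassium phosphate: 1.32 g/L × 3.08 L = 4.066 g

sorbitol 34.625 g; dipotassium phosphate 6.684 g; riboflavin 17.506 mg; calcium chloride dihydrate 0.933 g; monopotassium phosphate 4.066 g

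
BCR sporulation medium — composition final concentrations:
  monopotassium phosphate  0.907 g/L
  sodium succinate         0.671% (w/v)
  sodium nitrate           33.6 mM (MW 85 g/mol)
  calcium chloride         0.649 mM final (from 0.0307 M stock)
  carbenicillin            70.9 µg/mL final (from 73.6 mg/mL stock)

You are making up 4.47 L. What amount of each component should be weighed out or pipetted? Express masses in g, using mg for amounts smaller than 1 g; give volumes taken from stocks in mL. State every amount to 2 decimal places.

monopotassium phosphate 4.05 g; sodium succinate 29.99 g; sodium nitrate 12.77 g; calcium chloride 94.50 mL; carbenicillin 4.31 mL

Scale factor relative to 1 L: 4.47.
monopotassium phosphate: 0.907 g/L × 4.47 L = 4.05 g
sodium succinate: 0.671% w/v = 6.71 g/L → 6.71 × 4.47 L = 29.99 g
sodium nitrate: 33.6 mmol/L × 85 g/mol × 4.47 L ÷ 1000 = 12.77 g
calcium chloride: C1V1 = C2V2 → 0.649 mM × 4470 mL ÷ 30.7 mM = 94.50 mL
carbenicillin: dilute stock: 70.9 µg/mL × 4470 mL ÷ 73600 µg/mL = 4.31 mL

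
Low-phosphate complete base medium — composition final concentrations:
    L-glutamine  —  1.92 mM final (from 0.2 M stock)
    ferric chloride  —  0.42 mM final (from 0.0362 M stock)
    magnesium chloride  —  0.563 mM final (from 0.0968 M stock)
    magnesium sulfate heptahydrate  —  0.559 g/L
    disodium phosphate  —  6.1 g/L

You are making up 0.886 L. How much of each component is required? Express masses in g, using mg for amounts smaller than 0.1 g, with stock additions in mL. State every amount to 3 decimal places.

Scale factor relative to 1 L: 0.886.
L-glutamine: dilute stock: 1.92 mM × 886 mL ÷ 200 mM = 8.506 mL
ferric chloride: dilute stock: 0.42 mM × 886 mL ÷ 36.2 mM = 10.280 mL
magnesium chloride: dilute stock: 0.563 mM × 886 mL ÷ 96.8 mM = 5.153 mL
magnesium sulfate heptahydrate: 0.559 g/L × 0.886 L = 0.495 g
disodium phosphate: 6.1 g/L × 0.886 L = 5.405 g

L-glutamine 8.506 mL; ferric chloride 10.280 mL; magnesium chloride 5.153 mL; magnesium sulfate heptahydrate 0.495 g; disodium phosphate 5.405 g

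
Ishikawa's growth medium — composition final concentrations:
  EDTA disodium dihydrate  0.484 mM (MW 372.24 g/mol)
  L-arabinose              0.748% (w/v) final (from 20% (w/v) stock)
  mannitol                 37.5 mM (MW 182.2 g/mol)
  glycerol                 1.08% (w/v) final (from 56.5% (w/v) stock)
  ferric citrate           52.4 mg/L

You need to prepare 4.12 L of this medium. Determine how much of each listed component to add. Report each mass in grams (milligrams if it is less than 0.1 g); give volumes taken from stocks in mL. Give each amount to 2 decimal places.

EDTA disodium dihydrate 0.74 g; L-arabinose 154.09 mL; mannitol 28.15 g; glycerol 78.75 mL; ferric citrate 0.22 g

Scale factor relative to 1 L: 4.12.
EDTA disodium dihydrate: 0.484 mmol/L × 372.24 g/mol × 4.12 L ÷ 1000 = 0.74 g
L-arabinose: dilute stock: 0.748% ÷ 20% × 4120 mL = 154.09 mL
mannitol: 37.5 mmol/L × 182.2 g/mol × 4.12 L ÷ 1000 = 28.15 g
glycerol: dilute stock: 1.08% ÷ 56.5% × 4120 mL = 78.75 mL
ferric citrate: 52.4 mg/L × 4.12 L = 215.888 mg = 0.22 g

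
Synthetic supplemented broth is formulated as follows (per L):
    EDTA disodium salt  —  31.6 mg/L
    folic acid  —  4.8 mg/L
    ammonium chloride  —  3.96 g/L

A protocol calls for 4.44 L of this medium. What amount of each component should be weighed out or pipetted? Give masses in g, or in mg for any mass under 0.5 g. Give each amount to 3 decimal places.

EDTA disodium salt 140.304 mg; folic acid 21.312 mg; ammonium chloride 17.582 g

Scale factor relative to 1 L: 4.44.
EDTA disodium salt: 31.6 mg/L × 4.44 L = 140.304 mg
folic acid: 4.8 mg/L × 4.44 L = 21.312 mg
ammonium chloride: 3.96 g/L × 4.44 L = 17.582 g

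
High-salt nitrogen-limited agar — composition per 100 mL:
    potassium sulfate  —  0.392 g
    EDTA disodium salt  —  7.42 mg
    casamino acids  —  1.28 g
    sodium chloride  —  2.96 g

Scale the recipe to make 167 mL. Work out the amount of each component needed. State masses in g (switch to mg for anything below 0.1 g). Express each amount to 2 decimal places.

potassium sulfate 0.65 g; EDTA disodium salt 12.39 mg; casamino acids 2.14 g; sodium chloride 4.94 g

Ratio of target to recipe volume: 167 / 100 = 1.67.
potassium sulfate: 0.392 g × (167 mL / 100 mL) = 0.65 g
EDTA disodium salt: 7.42 mg × (167 mL / 100 mL) = 12.39 mg
casamino acids: 1.28 g × (167 mL / 100 mL) = 2.14 g
sodium chloride: 2.96 g × (167 mL / 100 mL) = 4.94 g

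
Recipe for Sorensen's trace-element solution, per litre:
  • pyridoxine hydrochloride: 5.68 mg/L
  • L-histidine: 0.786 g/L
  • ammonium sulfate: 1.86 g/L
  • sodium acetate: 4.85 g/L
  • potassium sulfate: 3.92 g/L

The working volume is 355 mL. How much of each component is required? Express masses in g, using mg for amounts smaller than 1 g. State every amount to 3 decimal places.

Scale factor relative to 1 L: 0.355.
pyridoxine hydrochloride: 5.68 mg/L × 0.355 L = 2.016 mg
L-histidine: 0.786 g/L × 0.355 L = 0.27903 g = 279.030 mg
ammonium sulfate: 1.86 g/L × 0.355 L = 0.6603 g = 660.300 mg
sodium acetate: 4.85 g/L × 0.355 L = 1.722 g
potassium sulfate: 3.92 g/L × 0.355 L = 1.392 g

pyridoxine hydrochloride 2.016 mg; L-histidine 279.030 mg; ammonium sulfate 660.300 mg; sodium acetate 1.722 g; potassium sulfate 1.392 g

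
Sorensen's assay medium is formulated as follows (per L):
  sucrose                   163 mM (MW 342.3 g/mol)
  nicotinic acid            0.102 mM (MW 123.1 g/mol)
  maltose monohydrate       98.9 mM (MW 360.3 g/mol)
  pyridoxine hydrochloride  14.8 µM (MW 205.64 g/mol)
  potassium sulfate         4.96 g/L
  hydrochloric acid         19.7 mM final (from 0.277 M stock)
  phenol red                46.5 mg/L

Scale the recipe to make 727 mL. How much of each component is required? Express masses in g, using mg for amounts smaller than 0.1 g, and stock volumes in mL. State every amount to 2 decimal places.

Target volume = 727 mL = 0.727 L.
sucrose: 163 mmol/L × 342.3 g/mol × 0.727 L ÷ 1000 = 40.56 g
nicotinic acid: 0.102 mmol/L × 123.1 mg/mmol × 0.727 L = 9.13 mg
maltose monohydrate: 98.9 mmol/L × 360.3 g/mol × 0.727 L ÷ 1000 = 25.91 g
pyridoxine hydrochloride: 14.8 µmol/L × 205.64 g/mol × 0.727 L ÷ 1000 = 2.21 mg
potassium sulfate: 4.96 g/L × 0.727 L = 3.61 g
hydrochloric acid: dilute stock: 19.7 mM × 727 mL ÷ 277 mM = 51.70 mL
phenol red: 46.5 mg/L × 0.727 L = 33.81 mg

sucrose 40.56 g; nicotinic acid 9.13 mg; maltose monohydrate 25.91 g; pyridoxine hydrochloride 2.21 mg; potassium sulfate 3.61 g; hydrochloric acid 51.70 mL; phenol red 33.81 mg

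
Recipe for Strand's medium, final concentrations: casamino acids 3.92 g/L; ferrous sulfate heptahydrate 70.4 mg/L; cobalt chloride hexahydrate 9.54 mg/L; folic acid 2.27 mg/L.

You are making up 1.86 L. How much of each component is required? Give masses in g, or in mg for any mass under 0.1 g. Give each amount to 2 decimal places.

Working volume: 1.86 L.
casamino acids: 3.92 g/L × 1.86 L = 7.29 g
ferrous sulfate heptahydrate: 70.4 mg/L × 1.86 L = 130.944 mg = 0.13 g
cobalt chloride hexahydrate: 9.54 mg/L × 1.86 L = 17.74 mg
folic acid: 2.27 mg/L × 1.86 L = 4.22 mg

casamino acids 7.29 g; ferrous sulfate heptahydrate 0.13 g; cobalt chloride hexahydrate 17.74 mg; folic acid 4.22 mg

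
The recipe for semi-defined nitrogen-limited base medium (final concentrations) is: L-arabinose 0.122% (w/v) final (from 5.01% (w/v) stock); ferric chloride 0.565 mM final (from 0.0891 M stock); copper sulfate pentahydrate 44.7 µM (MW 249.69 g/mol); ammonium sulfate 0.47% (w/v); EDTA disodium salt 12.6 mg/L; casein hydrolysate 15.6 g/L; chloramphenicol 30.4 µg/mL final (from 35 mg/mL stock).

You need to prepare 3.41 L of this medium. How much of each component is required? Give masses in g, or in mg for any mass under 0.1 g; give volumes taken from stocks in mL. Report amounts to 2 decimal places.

L-arabinose 83.04 mL; ferric chloride 21.62 mL; copper sulfate pentahydrate 38.06 mg; ammonium sulfate 16.03 g; EDTA disodium salt 42.97 mg; casein hydrolysate 53.20 g; chloramphenicol 2.96 mL

Scale factor relative to 1 L: 3.41.
L-arabinose: C1V1 = C2V2 → 0.122% ÷ 5.01% × 3410 mL = 83.04 mL
ferric chloride: C1V1 = C2V2 → 0.565 mM × 3410 mL ÷ 89.1 mM = 21.62 mL
copper sulfate pentahydrate: 44.7 µmol/L × 249.69 g/mol × 3.41 L ÷ 1000 = 38.06 mg
ammonium sulfate: 0.47 g per 100 mL × 3410 mL ÷ 100 = 16.03 g
EDTA disodium salt: 12.6 mg/L × 3.41 L = 42.97 mg
casein hydrolysate: 15.6 g/L × 3.41 L = 53.20 g
chloramphenicol: dilute stock: 30.4 µg/mL × 3410 mL ÷ 35000 µg/mL = 2.96 mL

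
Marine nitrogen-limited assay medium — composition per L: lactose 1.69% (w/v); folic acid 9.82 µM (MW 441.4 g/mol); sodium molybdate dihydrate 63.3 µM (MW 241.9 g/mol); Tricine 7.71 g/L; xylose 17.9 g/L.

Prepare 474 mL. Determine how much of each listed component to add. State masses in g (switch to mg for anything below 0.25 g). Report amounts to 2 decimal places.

Working volume: 474 mL = 0.474 L.
lactose: 1.69 g per 100 mL × 474 mL ÷ 100 = 8.01 g
folic acid: 9.82 µmol/L × 441.4 g/mol × 0.474 L ÷ 1000 = 2.05 mg
sodium molybdate dihydrate: 63.3 µmol/L × 241.9 g/mol × 0.474 L ÷ 1000 = 7.26 mg
Tricine: 7.71 g/L × 0.474 L = 3.65 g
xylose: 17.9 g/L × 0.474 L = 8.48 g

lactose 8.01 g; folic acid 2.05 mg; sodium molybdate dihydrate 7.26 mg; Tricine 3.65 g; xylose 8.48 g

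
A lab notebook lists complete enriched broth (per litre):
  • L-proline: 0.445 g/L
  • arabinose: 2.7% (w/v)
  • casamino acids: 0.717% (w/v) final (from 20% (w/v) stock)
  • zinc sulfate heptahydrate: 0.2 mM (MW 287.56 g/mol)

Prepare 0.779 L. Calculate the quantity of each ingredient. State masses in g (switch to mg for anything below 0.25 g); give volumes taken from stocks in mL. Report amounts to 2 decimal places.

L-proline 0.35 g; arabinose 21.03 g; casamino acids 27.93 mL; zinc sulfate heptahydrate 44.80 mg

Scale factor relative to 1 L: 0.779.
L-proline: 0.445 g/L × 0.779 L = 0.35 g
arabinose: 2.7 g per 100 mL × 779 mL ÷ 100 = 21.03 g
casamino acids: C1V1 = C2V2 → 0.717% ÷ 20% × 779 mL = 27.93 mL
zinc sulfate heptahydrate: 0.2 mmol/L × 287.56 mg/mmol × 0.779 L = 44.80 mg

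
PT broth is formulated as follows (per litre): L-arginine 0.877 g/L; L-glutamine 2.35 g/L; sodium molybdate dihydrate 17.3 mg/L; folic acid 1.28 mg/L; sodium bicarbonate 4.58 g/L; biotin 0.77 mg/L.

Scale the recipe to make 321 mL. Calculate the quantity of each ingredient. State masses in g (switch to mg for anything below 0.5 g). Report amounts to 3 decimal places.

Scale factor relative to 1 L: 0.321.
L-arginine: 0.877 g/L × 0.321 L = 0.281517 g = 281.517 mg
L-glutamine: 2.35 g/L × 0.321 L = 0.754 g
sodium molybdate dihydrate: 17.3 mg/L × 0.321 L = 5.553 mg
folic acid: 1.28 mg/L × 0.321 L = 0.411 mg
sodium bicarbonate: 4.58 g/L × 0.321 L = 1.470 g
biotin: 0.77 mg/L × 0.321 L = 0.247 mg

L-arginine 281.517 mg; L-glutamine 0.754 g; sodium molybdate dihydrate 5.553 mg; folic acid 0.411 mg; sodium bicarbonate 1.470 g; biotin 0.247 mg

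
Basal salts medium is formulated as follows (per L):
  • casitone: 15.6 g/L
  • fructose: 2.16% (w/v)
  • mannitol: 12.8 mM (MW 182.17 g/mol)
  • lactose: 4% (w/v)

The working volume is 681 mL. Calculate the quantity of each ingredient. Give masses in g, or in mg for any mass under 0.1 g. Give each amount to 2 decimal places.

casitone 10.62 g; fructose 14.71 g; mannitol 1.59 g; lactose 27.24 g

Working volume: 681 mL = 0.681 L.
casitone: 15.6 g/L × 0.681 L = 10.62 g
fructose: 2.16 g per 100 mL × 681 mL ÷ 100 = 14.71 g
mannitol: 12.8 mmol/L × 182.17 g/mol × 0.681 L ÷ 1000 = 1.59 g
lactose: 4% w/v = 40 g/L → 40 × 0.681 L = 27.24 g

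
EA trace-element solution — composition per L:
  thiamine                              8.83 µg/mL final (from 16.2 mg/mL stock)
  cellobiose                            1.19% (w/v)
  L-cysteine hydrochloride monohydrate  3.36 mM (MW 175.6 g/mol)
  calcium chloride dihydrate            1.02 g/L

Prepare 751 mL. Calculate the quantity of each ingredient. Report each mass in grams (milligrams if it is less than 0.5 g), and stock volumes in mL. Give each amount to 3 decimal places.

thiamine 0.409 mL; cellobiose 8.937 g; L-cysteine hydrochloride monohydrate 443.102 mg; calcium chloride dihydrate 0.766 g

Working volume: 751 mL = 0.751 L.
thiamine: V = C2·V2/C1 = 8.83 µg/mL × 751 mL ÷ 16200 µg/mL = 0.409 mL
cellobiose: 1.19% w/v = 11.9 g/L → 11.9 × 0.751 L = 8.937 g
L-cysteine hydrochloride monohydrate: 3.36 mmol/L × 175.6 mg/mmol × 0.751 L = 443.102 mg
calcium chloride dihydrate: 1.02 g/L × 0.751 L = 0.766 g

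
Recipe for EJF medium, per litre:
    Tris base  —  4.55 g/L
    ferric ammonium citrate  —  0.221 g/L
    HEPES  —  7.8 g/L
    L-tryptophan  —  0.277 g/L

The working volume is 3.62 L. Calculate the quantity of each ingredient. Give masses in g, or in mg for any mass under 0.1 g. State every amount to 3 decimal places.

Scale factor relative to 1 L: 3.62.
Tris base: 4.55 g/L × 3.62 L = 16.471 g
ferric ammonium citrate: 0.221 g/L × 3.62 L = 0.800 g
HEPES: 7.8 g/L × 3.62 L = 28.236 g
L-tryptophan: 0.277 g/L × 3.62 L = 1.003 g

Tris base 16.471 g; ferric ammonium citrate 0.800 g; HEPES 28.236 g; L-tryptophan 1.003 g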